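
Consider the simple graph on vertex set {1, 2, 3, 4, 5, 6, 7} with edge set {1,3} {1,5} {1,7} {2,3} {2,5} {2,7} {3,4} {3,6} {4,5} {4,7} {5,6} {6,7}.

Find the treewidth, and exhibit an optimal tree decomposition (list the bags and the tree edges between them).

Treewidth 3.
Bags: B1 = {3, 5, 6, 7}  B2 = {1, 3, 5, 7}  B3 = {2, 3, 5, 7}  B4 = {3, 4, 5, 7}
Tree: B1–B2, B2–B3, B3–B4

The largest bag has 4 vertices, giving width 3; this decomposition certifies tw(G) ≤ 3. For the lower bound: the 4 vertex sets {6,7}, {1,3}, {5}, {2} are disjoint, each induces a connected subgraph, and every pair is joined by at least one edge of G. Contracting each set to a single vertex therefore yields K_{4} as a minor, and since treewidth is minor-monotone, tw(G) ≥ tw(K_{4}) = 3. Hence tw(G) = 3 exactly.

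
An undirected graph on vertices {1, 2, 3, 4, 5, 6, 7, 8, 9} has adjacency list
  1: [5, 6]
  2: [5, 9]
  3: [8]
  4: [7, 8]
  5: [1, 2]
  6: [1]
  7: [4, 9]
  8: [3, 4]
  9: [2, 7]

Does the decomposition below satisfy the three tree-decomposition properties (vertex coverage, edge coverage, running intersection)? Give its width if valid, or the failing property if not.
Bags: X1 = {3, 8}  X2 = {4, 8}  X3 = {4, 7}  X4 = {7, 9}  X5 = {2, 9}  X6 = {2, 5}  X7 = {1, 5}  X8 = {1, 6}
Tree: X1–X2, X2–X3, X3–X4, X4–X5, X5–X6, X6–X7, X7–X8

Vertex coverage: the bags together contain {1, 2, 3, 4, 5, 6, 7, 8, 9}, the full vertex set. Edge coverage: each edge of G has both endpoints in at least one bag. Running intersection: for every vertex, the bags containing it form a connected subtree. All three properties hold, so this is a valid tree decomposition of width max|bag| − 1 = 1, and hence tw(G) ≤ 1.

Yes; width 1.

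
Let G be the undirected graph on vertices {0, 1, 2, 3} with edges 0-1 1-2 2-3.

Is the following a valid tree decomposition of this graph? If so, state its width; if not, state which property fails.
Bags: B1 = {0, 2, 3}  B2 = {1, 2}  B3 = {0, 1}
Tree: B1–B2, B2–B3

A tree decomposition must satisfy three properties: every vertex lies in some bag; for every edge, both endpoints lie together in some bag; and for every vertex, the bags containing it form a connected subtree. Here bags containing vertex 0 are not connected in the tree, so the decomposition is invalid.

No — bags containing vertex 0 are not connected in the tree.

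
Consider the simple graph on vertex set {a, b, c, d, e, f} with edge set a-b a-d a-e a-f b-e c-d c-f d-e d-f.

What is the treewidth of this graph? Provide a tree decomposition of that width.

Treewidth 2.
One optimal decomposition is:
Bags: B1 = {a, d, e}  B2 = {a, b, e}  B3 = {a, d, f}  B4 = {c, d, f}
Tree: B1–B2, B1–B3, B3–B4

Every bag has size at most 3, so the width is 3 − 1 = 2 and tw(G) ≤ 2. Conversely, {c, d, f} is a clique of size 3, and the vertices of any clique must share a bag in every tree decomposition; so some bag has ≥ 3 vertices and tw(G) ≥ 2. Therefore the treewidth is 2.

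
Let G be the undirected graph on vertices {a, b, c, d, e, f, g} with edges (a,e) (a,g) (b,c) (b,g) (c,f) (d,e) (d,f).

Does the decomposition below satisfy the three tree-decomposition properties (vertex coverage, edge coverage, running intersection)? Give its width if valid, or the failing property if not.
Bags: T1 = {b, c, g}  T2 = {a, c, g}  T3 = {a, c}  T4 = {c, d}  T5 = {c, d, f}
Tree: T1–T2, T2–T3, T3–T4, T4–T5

No — vertex e appears in no bag.

A tree decomposition must satisfy three properties: every vertex lies in some bag; for every edge, both endpoints lie together in some bag; and for every vertex, the bags containing it form a connected subtree. Here vertex e appears in no bag, so the decomposition is invalid.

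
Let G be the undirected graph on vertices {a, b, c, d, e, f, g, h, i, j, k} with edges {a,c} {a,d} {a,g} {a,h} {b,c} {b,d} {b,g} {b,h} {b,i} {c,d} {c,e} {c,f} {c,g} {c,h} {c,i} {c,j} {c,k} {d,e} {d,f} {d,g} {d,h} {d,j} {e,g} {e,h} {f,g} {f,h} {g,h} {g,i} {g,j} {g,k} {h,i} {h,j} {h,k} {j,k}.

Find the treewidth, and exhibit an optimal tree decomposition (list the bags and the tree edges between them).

The largest bag has 5 vertices, giving width 4; this decomposition certifies tw(G) ≤ 4. For the lower bound, the 5 vertices {c, d, f, g, h} are pairwise adjacent, and any tree decomposition puts a clique entirely inside one bag — forcing width ≥ 4. Hence tw(G) = 4 exactly.

Treewidth 4.
One such decomposition:
Bags: B1 = {a, c, d, g, h}  B2 = {c, d, f, g, h}  B3 = {b, c, d, g, h}  B4 = {c, d, g, h, j}  B5 = {c, g, h, j, k}  B6 = {c, d, e, g, h}  B7 = {b, c, g, h, i}
Tree: B1–B2, B1–B3, B3–B4, B4–B5, B4–B6, B3–B7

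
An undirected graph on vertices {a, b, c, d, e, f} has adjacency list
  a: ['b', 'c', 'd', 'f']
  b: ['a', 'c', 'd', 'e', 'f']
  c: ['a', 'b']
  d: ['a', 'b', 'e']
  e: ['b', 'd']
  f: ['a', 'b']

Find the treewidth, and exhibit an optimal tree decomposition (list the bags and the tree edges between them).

Treewidth 2.
One such decomposition:
Bags: B1 = {a, b, f}  B2 = {a, b, d}  B3 = {b, d, e}  B4 = {a, b, c}
Tree: B1–B2, B2–B3, B1–B4

Each bag holds 3 vertices, so the decomposition has width 2, which upper-bounds the treewidth. Conversely, {b, d, e} is a clique of size 3, and the vertices of any clique must share a bag in every tree decomposition; so some bag has ≥ 3 vertices and tw(G) ≥ 2. Combining the bounds, tw(G) = 2.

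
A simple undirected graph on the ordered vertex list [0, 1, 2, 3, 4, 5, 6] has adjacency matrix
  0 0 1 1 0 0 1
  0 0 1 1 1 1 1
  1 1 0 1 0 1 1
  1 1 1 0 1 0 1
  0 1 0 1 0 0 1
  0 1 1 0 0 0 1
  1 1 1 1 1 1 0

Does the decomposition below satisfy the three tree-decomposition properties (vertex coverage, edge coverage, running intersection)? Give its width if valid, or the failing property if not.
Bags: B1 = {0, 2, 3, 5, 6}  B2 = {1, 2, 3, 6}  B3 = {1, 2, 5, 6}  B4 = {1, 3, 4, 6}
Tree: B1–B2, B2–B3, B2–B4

No — bags containing vertex 5 are not connected in the tree.

A tree decomposition must satisfy three properties: every vertex lies in some bag; for every edge, both endpoints lie together in some bag; and for every vertex, the bags containing it form a connected subtree. Here bags containing vertex 5 are not connected in the tree, so the decomposition is invalid.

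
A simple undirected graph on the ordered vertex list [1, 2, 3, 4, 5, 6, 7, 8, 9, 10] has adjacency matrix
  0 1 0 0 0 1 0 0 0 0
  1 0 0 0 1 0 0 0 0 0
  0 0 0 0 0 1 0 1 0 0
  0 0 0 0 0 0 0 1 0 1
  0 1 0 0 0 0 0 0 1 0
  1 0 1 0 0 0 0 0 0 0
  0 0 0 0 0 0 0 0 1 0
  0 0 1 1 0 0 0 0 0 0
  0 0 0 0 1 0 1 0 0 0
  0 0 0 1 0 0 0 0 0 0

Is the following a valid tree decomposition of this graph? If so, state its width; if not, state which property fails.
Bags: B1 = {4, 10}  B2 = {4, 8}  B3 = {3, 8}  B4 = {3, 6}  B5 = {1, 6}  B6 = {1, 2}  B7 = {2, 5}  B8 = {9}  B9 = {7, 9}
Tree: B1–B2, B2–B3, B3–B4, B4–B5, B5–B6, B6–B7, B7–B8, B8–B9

A tree decomposition must satisfy three properties: every vertex lies in some bag; for every edge, both endpoints lie together in some bag; and for every vertex, the bags containing it form a connected subtree. Here edge (5,9) lies in no bag, so the decomposition is invalid.

No — edge (5,9) lies in no bag.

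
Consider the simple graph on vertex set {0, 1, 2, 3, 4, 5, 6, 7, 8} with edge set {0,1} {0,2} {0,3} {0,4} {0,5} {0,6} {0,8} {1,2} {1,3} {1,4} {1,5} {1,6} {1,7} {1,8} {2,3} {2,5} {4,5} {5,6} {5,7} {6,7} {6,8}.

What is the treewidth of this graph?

A width-3 tree decomposition is:
Bags: B1 = {0, 1, 5, 6}  B2 = {1, 5, 6, 7}  B3 = {0, 1, 4, 5}  B4 = {0, 1, 6, 8}  B5 = {0, 1, 2, 5}  B6 = {0, 1, 2, 3}
Tree: B1–B2, B1–B3, B1–B4, B1–B5, B5–B6
The largest bag has 4 vertices, giving width 3; this decomposition certifies tw(G) ≤ 3. On the other hand G contains the 4-clique {0, 1, 6, 8}. A clique must lie in a single bag of any decomposition, so no decomposition can have width below 3. The upper and lower bounds meet at 3, so that is the treewidth.

3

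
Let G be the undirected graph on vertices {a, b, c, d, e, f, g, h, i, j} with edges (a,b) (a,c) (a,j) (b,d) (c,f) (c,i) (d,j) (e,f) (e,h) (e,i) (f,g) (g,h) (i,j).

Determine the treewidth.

A width-2 tree decomposition is:
Bags: B1 = {f, g, h}  B2 = {e, f, h}  B3 = {c, e, f}  B4 = {c, e, i}  B5 = {a, c, i}  B6 = {a, i, j}  B7 = {a, b, j}  B8 = {b, d, j}
Tree: B1–B2, B2–B3, B3–B4, B4–B5, B5–B6, B6–B7, B7–B8
Every bag has size at most 3, so the width is 3 − 1 = 2 and tw(G) ≤ 2. For the lower bound, G contains the cycle g–h–e–f–g, so G is not a forest; only forests have treewidth ≤ 1, hence tw(G) ≥ 2. The upper and lower bounds meet at 2, so that is the treewidth.

2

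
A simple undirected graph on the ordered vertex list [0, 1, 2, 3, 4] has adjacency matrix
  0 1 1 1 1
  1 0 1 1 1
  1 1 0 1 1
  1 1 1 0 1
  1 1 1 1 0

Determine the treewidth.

4

A width-4 tree decomposition is:
Bags: B1 = {0, 1, 2, 3, 4}
Tree: (single bag)
With just one bag of size 5, the width is 5 − 1 = 4, so tw(G) ≤ 4. For the lower bound, the 5 vertices {0, 1, 2, 3, 4} are pairwise adjacent, and any tree decomposition puts a clique entirely inside one bag — forcing width ≥ 4. Hence tw(G) = 4 exactly.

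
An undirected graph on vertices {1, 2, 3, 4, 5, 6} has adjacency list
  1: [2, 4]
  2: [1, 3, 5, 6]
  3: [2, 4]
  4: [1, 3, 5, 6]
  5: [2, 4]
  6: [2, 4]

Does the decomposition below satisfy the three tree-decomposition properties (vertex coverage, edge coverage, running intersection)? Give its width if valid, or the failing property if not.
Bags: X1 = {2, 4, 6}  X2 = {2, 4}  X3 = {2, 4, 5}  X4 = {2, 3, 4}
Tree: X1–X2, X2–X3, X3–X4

No — vertex 1 appears in no bag.

A tree decomposition must satisfy three properties: every vertex lies in some bag; for every edge, both endpoints lie together in some bag; and for every vertex, the bags containing it form a connected subtree. Here vertex 1 appears in no bag, so the decomposition is invalid.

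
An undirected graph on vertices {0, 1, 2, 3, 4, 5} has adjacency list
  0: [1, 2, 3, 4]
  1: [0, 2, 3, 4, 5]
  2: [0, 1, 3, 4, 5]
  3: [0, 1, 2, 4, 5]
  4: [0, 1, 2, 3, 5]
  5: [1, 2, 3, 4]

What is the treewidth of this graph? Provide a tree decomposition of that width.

Treewidth 4.
One such decomposition:
Bags: B1 = {0, 1, 2, 3, 4}  B2 = {1, 2, 3, 4, 5}
Tree: B1–B2

Every bag has size at most 5, so the width is 5 − 1 = 4 and tw(G) ≤ 4. On the other hand G contains the 5-clique {0, 1, 2, 3, 4}. A clique must lie in a single bag of any decomposition, so no decomposition can have width below 4. The upper and lower bounds meet at 4, so that is the treewidth.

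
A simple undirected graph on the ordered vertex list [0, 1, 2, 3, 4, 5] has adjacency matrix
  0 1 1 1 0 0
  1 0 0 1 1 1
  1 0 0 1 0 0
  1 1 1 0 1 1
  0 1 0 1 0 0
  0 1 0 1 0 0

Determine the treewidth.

2

A width-2 tree decomposition is:
Bags: B1 = {0, 2, 3}  B2 = {0, 1, 3}  B3 = {1, 3, 4}  B4 = {1, 3, 5}
Tree: B1–B2, B2–B3, B3–B4
The largest bag has 3 vertices, giving width 2; this decomposition certifies tw(G) ≤ 2. Conversely, {0, 1, 3} is a clique of size 3, and the vertices of any clique must share a bag in every tree decomposition; so some bag has ≥ 3 vertices and tw(G) ≥ 2. The upper and lower bounds meet at 2, so that is the treewidth.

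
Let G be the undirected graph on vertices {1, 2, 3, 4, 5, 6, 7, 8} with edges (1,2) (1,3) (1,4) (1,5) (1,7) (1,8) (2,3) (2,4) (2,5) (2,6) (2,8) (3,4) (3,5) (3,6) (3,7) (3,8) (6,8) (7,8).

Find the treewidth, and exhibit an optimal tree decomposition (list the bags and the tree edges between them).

The largest bag has 4 vertices, giving width 3; this decomposition certifies tw(G) ≤ 3. For the lower bound, the 4 vertices {1, 2, 3, 8} are pairwise adjacent, and any tree decomposition puts a clique entirely inside one bag — forcing width ≥ 3. The upper and lower bounds meet at 3, so that is the treewidth.

Treewidth 3.
Bags: B1 = {1, 2, 3, 8}  B2 = {2, 3, 6, 8}  B3 = {1, 2, 3, 4}  B4 = {1, 3, 7, 8}  B5 = {1, 2, 3, 5}
Tree: B1–B2, B1–B3, B1–B4, B1–B5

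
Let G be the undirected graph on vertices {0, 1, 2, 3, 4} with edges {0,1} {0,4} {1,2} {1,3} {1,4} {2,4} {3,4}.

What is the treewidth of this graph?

2

A width-2 tree decomposition is:
Bags: B1 = {0, 1, 4}  B2 = {1, 3, 4}  B3 = {1, 2, 4}
Tree: B1–B2, B1–B3
Every bag has size at most 3, so the width is 3 − 1 = 2 and tw(G) ≤ 2. On the other hand G contains the 3-clique {0, 1, 4}. A clique must lie in a single bag of any decomposition, so no decomposition can have width below 2. Therefore the treewidth is 2.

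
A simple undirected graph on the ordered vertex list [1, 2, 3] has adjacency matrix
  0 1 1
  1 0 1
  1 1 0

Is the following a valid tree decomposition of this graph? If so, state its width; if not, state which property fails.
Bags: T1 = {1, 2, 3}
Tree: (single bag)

Vertex coverage: the bags together contain {1, 2, 3}, the full vertex set. Edge coverage: each edge of G has both endpoints in at least one bag. Running intersection: for every vertex, the bags containing it form a connected subtree. All three properties hold, so this is a valid tree decomposition of width max|bag| − 1 = 2, and hence tw(G) ≤ 2.

Yes; width 2.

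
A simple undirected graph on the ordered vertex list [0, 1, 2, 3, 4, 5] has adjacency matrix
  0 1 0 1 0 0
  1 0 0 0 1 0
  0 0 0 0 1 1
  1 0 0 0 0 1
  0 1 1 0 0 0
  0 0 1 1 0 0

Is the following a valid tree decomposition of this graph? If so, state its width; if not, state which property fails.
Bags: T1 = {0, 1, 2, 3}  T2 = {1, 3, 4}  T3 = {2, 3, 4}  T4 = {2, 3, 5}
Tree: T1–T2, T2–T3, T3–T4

No — bags containing vertex 2 are not connected in the tree.

A tree decomposition must satisfy three properties: every vertex lies in some bag; for every edge, both endpoints lie together in some bag; and for every vertex, the bags containing it form a connected subtree. Here bags containing vertex 2 are not connected in the tree, so the decomposition is invalid.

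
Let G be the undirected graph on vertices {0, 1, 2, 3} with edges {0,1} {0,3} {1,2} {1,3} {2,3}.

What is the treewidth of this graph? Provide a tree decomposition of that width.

Treewidth 2.
One such decomposition:
Bags: B1 = {1, 2, 3}  B2 = {0, 1, 3}
Tree: B1–B2

Each bag holds 3 vertices, so the decomposition has width 2, which upper-bounds the treewidth. On the other hand G contains the 3-clique {0, 1, 3}. A clique must lie in a single bag of any decomposition, so no decomposition can have width below 2. Therefore the treewidth is 2.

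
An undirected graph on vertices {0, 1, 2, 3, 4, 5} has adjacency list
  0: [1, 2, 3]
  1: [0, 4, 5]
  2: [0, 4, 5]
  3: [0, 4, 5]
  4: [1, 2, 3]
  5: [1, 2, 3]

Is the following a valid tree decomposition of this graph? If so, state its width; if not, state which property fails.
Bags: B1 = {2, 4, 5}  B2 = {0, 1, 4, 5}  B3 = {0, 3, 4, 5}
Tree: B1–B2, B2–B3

A tree decomposition must satisfy three properties: every vertex lies in some bag; for every edge, both endpoints lie together in some bag; and for every vertex, the bags containing it form a connected subtree. Here edge (0,2) lies in no bag, so the decomposition is invalid.

No — edge (0,2) lies in no bag.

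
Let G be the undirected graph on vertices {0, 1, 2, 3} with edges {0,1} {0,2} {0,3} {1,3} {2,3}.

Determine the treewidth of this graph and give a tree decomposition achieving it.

Every bag has size at most 3, so the width is 3 − 1 = 2 and tw(G) ≤ 2. Conversely, {0, 1, 3} is a clique of size 3, and the vertices of any clique must share a bag in every tree decomposition; so some bag has ≥ 3 vertices and tw(G) ≥ 2. Hence tw(G) = 2 exactly.

Treewidth 2.
One optimal decomposition is:
Bags: B1 = {0, 2, 3}  B2 = {0, 1, 3}
Tree: B1–B2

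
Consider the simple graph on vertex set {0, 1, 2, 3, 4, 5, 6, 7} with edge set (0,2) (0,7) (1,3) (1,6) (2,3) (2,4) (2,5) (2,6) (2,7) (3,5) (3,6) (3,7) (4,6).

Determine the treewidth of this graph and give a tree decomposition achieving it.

Each bag holds 3 vertices, so the decomposition has width 2, which upper-bounds the treewidth. For the lower bound, the 3 vertices {1, 3, 6} are pairwise adjacent, and any tree decomposition puts a clique entirely inside one bag — forcing width ≥ 2. The upper and lower bounds meet at 2, so that is the treewidth.

Treewidth 2.
One optimal decomposition is:
Bags: B1 = {2, 3, 6}  B2 = {1, 3, 6}  B3 = {2, 3, 5}  B4 = {2, 3, 7}  B5 = {0, 2, 7}  B6 = {2, 4, 6}
Tree: B1–B2, B1–B3, B3–B4, B4–B5, B1–B6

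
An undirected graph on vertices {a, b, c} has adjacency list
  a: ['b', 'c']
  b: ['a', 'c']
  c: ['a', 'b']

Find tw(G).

A width-2 tree decomposition is:
Bags: B1 = {a, b, c}
Tree: (single bag)
A single bag containing all 3 vertices is trivially a valid decomposition of width 2. For the lower bound, the 3 vertices {a, b, c} are pairwise adjacent, and any tree decomposition puts a clique entirely inside one bag — forcing width ≥ 2. Hence tw(G) = 2 exactly.

2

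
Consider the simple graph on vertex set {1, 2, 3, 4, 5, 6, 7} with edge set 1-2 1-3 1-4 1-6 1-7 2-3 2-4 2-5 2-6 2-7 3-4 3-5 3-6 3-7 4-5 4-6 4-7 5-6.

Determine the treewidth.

A width-4 tree decomposition is:
Bags: B1 = {2, 3, 4, 5, 6}  B2 = {1, 2, 3, 4, 6}  B3 = {1, 2, 3, 4, 7}
Tree: B1–B2, B2–B3
Each bag holds 5 vertices, so the decomposition has width 4, which upper-bounds the treewidth. Conversely, {1, 2, 3, 4, 6} is a clique of size 5, and the vertices of any clique must share a bag in every tree decomposition; so some bag has ≥ 5 vertices and tw(G) ≥ 4. Combining the bounds, tw(G) = 4.

4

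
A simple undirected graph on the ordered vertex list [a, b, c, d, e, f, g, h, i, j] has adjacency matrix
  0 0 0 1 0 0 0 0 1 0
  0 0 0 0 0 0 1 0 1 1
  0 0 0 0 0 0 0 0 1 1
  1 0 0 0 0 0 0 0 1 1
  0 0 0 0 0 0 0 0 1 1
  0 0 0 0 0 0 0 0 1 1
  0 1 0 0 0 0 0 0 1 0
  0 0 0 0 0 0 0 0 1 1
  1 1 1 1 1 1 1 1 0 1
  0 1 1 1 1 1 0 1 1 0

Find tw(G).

A width-2 tree decomposition is:
Bags: B1 = {d, i, j}  B2 = {b, i, j}  B3 = {b, g, i}  B4 = {h, i, j}  B5 = {f, i, j}  B6 = {c, i, j}  B7 = {e, i, j}  B8 = {a, d, i}
Tree: B1–B2, B2–B3, B2–B4, B1–B5, B4–B6, B1–B7, B1–B8
Every bag has size at most 3, so the width is 3 − 1 = 2 and tw(G) ≤ 2. For the lower bound, the 3 vertices {b, g, i} are pairwise adjacent, and any tree decomposition puts a clique entirely inside one bag — forcing width ≥ 2. Combining the bounds, tw(G) = 2.

2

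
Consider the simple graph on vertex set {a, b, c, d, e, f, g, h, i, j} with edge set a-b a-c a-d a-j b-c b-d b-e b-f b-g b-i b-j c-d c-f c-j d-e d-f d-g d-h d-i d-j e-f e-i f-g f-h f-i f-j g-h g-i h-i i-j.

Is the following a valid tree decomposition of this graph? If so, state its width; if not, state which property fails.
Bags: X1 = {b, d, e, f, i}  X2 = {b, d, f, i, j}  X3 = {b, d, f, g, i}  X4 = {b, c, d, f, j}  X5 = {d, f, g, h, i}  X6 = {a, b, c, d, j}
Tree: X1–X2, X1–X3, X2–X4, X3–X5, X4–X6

Every vertex of G appears in some bag (union = {a, b, c, d, e, f, g, h, i, j}); every edge is covered by a bag; and for each vertex v the set of bags containing v is connected in the bag tree. The decomposition is therefore valid. The largest bag has 5 vertices, so the width is 4.

Yes; width 4.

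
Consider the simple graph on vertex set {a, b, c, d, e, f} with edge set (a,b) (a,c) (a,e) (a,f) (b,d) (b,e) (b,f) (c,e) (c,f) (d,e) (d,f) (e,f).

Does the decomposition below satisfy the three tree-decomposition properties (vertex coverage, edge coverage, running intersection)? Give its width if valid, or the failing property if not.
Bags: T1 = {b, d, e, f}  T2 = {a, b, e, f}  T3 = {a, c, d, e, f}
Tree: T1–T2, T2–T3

No — bags containing vertex d are not connected in the tree.

A tree decomposition must satisfy three properties: every vertex lies in some bag; for every edge, both endpoints lie together in some bag; and for every vertex, the bags containing it form a connected subtree. Here bags containing vertex d are not connected in the tree, so the decomposition is invalid.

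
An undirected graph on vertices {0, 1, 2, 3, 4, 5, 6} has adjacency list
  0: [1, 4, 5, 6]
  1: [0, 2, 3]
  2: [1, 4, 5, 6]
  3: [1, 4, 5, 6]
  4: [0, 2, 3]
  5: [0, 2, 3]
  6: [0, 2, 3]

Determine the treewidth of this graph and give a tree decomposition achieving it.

Treewidth 3.
One optimal decomposition is:
Bags: B1 = {0, 2, 3, 5}  B2 = {0, 2, 3, 4}  B3 = {0, 2, 3, 6}  B4 = {0, 1, 2, 3}
Tree: B1–B2, B2–B3, B3–B4

Every bag has size at most 4, so the width is 4 − 1 = 3 and tw(G) ≤ 3. For the lower bound: the 4 vertex sets {2,5}, {0,4}, {3}, {6} are disjoint, each induces a connected subgraph, and every pair is joined by at least one edge of G. Contracting each set to a single vertex therefore yields K_{4} as a minor, and since treewidth is minor-monotone, tw(G) ≥ tw(K_{4}) = 3. The upper and lower bounds meet at 3, so that is the treewidth.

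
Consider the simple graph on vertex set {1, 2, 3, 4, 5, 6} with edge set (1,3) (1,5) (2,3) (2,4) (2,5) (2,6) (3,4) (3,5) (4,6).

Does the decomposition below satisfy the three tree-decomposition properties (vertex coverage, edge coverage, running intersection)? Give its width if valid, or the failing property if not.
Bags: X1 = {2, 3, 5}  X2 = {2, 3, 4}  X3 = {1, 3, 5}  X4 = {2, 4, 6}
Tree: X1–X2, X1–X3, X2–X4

Every vertex of G appears in some bag (union = {1, 2, 3, 4, 5, 6}); every edge is covered by a bag; and for each vertex v the set of bags containing v is connected in the bag tree. The decomposition is therefore valid. The largest bag has 3 vertices, so the width is 2.

Yes; width 2.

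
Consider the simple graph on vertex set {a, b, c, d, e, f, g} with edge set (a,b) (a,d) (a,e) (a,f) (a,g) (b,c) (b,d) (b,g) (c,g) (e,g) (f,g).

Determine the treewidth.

A width-2 tree decomposition is:
Bags: B1 = {a, b, g}  B2 = {a, b, d}  B3 = {a, f, g}  B4 = {b, c, g}  B5 = {a, e, g}
Tree: B1–B2, B1–B3, B1–B4, B1–B5
Each bag holds 3 vertices, so the decomposition has width 2, which upper-bounds the treewidth. For the lower bound, the 3 vertices {b, c, g} are pairwise adjacent, and any tree decomposition puts a clique entirely inside one bag — forcing width ≥ 2. Hence tw(G) = 2 exactly.

2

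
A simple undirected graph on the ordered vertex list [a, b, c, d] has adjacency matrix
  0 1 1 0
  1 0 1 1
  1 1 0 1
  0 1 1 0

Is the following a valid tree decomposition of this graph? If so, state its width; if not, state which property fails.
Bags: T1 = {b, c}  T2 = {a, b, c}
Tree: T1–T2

A tree decomposition must satisfy three properties: every vertex lies in some bag; for every edge, both endpoints lie together in some bag; and for every vertex, the bags containing it form a connected subtree. Here vertex d appears in no bag, so the decomposition is invalid.

No — vertex d appears in no bag.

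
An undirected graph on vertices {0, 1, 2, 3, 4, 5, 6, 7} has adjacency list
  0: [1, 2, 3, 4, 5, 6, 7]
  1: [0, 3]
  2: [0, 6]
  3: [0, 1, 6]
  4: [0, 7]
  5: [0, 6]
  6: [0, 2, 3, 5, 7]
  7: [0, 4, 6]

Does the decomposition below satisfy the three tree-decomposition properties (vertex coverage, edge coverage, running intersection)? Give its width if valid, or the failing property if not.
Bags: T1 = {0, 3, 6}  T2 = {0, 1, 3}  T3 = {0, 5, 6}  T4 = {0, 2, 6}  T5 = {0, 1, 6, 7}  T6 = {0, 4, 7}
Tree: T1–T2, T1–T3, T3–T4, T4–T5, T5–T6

No — bags containing vertex 1 are not connected in the tree.

A tree decomposition must satisfy three properties: every vertex lies in some bag; for every edge, both endpoints lie together in some bag; and for every vertex, the bags containing it form a connected subtree. Here bags containing vertex 1 are not connected in the tree, so the decomposition is invalid.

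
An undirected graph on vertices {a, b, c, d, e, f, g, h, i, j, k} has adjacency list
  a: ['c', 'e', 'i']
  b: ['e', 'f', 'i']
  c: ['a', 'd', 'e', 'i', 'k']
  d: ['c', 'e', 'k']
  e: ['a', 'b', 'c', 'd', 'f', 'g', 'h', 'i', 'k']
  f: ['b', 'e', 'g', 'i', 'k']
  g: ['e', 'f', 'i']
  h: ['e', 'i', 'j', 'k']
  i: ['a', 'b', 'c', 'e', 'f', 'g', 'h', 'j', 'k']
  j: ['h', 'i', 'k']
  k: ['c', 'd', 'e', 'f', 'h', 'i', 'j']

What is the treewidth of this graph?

3

A width-3 tree decomposition is:
Bags: B1 = {e, f, i, k}  B2 = {e, h, i, k}  B3 = {c, e, i, k}  B4 = {e, f, g, i}  B5 = {c, d, e, k}  B6 = {h, i, j, k}  B7 = {a, c, e, i}  B8 = {b, e, f, i}
Tree: B1–B2, B1–B3, B1–B4, B3–B5, B2–B6, B3–B7, B1–B8
The largest bag has 4 vertices, giving width 3; this decomposition certifies tw(G) ≤ 3. On the other hand G contains the 4-clique {c, d, e, k}. A clique must lie in a single bag of any decomposition, so no decomposition can have width below 3. Therefore the treewidth is 3.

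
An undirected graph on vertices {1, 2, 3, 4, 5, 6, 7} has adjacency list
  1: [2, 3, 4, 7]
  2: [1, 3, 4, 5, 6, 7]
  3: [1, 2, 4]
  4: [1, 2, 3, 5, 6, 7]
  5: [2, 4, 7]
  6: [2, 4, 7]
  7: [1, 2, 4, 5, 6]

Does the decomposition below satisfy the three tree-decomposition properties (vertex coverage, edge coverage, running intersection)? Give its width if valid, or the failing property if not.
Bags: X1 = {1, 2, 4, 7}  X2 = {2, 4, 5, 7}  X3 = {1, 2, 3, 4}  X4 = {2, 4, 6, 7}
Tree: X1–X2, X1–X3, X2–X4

Yes; width 3.

Every vertex of G appears in some bag (union = {1, 2, 3, 4, 5, 6, 7}); every edge is covered by a bag; and for each vertex v the set of bags containing v is connected in the bag tree. The decomposition is therefore valid. The largest bag has 4 vertices, so the width is 3.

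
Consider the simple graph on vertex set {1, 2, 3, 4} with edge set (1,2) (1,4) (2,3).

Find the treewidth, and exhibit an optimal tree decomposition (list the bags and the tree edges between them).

Treewidth 1.
One optimal decomposition is:
Bags: B1 = {1, 4}  B2 = {1, 2}  B3 = {2, 3}
Tree: B1–B2, B2–B3

The largest bag has 2 vertices, giving width 1; this decomposition certifies tw(G) ≤ 1. Since G has at least one edge (e.g. 4–1), it is not an edgeless graph, so tw(G) ≥ 1. Hence tw(G) = 1 exactly.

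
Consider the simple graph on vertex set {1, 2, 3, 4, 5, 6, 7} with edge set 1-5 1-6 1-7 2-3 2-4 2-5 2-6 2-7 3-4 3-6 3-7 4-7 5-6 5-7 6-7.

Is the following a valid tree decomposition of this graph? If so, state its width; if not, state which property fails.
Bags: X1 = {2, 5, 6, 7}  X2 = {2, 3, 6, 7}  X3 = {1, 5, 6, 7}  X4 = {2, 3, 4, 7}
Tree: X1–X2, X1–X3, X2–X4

Yes; width 3.

Every vertex of G appears in some bag (union = {1, 2, 3, 4, 5, 6, 7}); every edge is covered by a bag; and for each vertex v the set of bags containing v is connected in the bag tree. The decomposition is therefore valid. The largest bag has 4 vertices, so the width is 3.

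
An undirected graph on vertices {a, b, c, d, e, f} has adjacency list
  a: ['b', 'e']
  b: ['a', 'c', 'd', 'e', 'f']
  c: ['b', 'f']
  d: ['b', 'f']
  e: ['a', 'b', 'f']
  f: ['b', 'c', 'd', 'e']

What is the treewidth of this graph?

2

A width-2 tree decomposition is:
Bags: B1 = {b, e, f}  B2 = {b, d, f}  B3 = {a, b, e}  B4 = {b, c, f}
Tree: B1–B2, B1–B3, B1–B4
Each bag holds 3 vertices, so the decomposition has width 2, which upper-bounds the treewidth. Conversely, {a, b, e} is a clique of size 3, and the vertices of any clique must share a bag in every tree decomposition; so some bag has ≥ 3 vertices and tw(G) ≥ 2. The upper and lower bounds meet at 2, so that is the treewidth.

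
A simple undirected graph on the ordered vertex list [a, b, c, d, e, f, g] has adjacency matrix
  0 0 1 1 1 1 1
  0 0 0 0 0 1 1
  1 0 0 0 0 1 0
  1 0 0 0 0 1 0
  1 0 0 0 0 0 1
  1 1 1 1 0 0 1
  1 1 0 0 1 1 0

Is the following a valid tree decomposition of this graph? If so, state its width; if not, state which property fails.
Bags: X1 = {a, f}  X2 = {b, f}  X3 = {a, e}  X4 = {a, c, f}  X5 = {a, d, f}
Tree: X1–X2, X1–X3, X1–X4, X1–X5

No — vertex g appears in no bag.

A tree decomposition must satisfy three properties: every vertex lies in some bag; for every edge, both endpoints lie together in some bag; and for every vertex, the bags containing it form a connected subtree. Here vertex g appears in no bag, so the decomposition is invalid.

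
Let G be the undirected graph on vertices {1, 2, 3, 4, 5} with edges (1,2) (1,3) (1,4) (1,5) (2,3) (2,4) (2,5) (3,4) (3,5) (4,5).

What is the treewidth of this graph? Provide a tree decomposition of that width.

A single bag containing all 5 vertices is trivially a valid decomposition of width 4. On the other hand G contains the 5-clique {1, 2, 3, 4, 5}. A clique must lie in a single bag of any decomposition, so no decomposition can have width below 4. Combining the bounds, tw(G) = 4.

Treewidth 4.
One such decomposition:
Bags: B1 = {1, 2, 3, 4, 5}
Tree: (single bag)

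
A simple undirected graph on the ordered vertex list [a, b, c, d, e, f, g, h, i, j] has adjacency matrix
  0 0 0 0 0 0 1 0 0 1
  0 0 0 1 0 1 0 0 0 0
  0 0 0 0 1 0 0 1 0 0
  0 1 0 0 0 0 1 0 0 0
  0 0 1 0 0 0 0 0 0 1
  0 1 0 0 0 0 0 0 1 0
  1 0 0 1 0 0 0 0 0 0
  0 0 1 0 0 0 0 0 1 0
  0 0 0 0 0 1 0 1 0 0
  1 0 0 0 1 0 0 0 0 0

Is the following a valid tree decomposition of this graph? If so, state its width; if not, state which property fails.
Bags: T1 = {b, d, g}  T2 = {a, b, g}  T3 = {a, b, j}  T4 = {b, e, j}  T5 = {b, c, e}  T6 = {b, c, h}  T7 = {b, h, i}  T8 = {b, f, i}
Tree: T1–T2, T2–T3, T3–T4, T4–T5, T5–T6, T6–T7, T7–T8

Checking the three conditions: (i) the bags cover all of {a, b, c, d, e, f, g, h, i, j}; (ii) for each edge, some bag contains both endpoints; (iii) the bags containing any fixed vertex form a subtree. All hold, so the decomposition is valid with width 3 − 1 = 2.

Yes; width 2.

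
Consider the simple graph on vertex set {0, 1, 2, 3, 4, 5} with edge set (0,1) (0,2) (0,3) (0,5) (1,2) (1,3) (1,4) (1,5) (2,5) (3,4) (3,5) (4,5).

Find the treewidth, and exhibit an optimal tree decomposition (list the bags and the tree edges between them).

Every bag has size at most 4, so the width is 4 − 1 = 3 and tw(G) ≤ 3. On the other hand G contains the 4-clique {0, 1, 2, 5}. A clique must lie in a single bag of any decomposition, so no decomposition can have width below 3. Hence tw(G) = 3 exactly.

Treewidth 3.
Bags: B1 = {1, 3, 4, 5}  B2 = {0, 1, 3, 5}  B3 = {0, 1, 2, 5}
Tree: B1–B2, B2–B3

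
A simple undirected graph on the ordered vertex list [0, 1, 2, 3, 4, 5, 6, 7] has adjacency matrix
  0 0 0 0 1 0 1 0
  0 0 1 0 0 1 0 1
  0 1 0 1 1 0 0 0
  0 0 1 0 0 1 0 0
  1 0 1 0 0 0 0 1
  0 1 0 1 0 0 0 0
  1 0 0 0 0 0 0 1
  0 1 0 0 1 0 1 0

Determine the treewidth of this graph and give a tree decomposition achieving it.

The largest bag has 3 vertices, giving width 2; this decomposition certifies tw(G) ≤ 2. Since 0–6–7–4–0 is a cycle in G, G is not acyclic. Forests are exactly the graphs of treewidth ≤ 1, so tw(G) ≥ 2. Combining the bounds, tw(G) = 2.

Treewidth 2.
Bags: B1 = {0, 4, 6}  B2 = {4, 6, 7}  B3 = {2, 4, 7}  B4 = {1, 2, 7}  B5 = {1, 2, 3}  B6 = {1, 3, 5}
Tree: B1–B2, B2–B3, B3–B4, B4–B5, B5–B6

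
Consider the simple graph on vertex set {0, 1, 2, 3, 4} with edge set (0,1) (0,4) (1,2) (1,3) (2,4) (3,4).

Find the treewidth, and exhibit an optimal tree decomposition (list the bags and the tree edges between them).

Treewidth 2.
One such decomposition:
Bags: B1 = {1, 3, 4}  B2 = {0, 1, 4}  B3 = {1, 2, 4}
Tree: B1–B2, B2–B3

Each bag holds 3 vertices, so the decomposition has width 2, which upper-bounds the treewidth. The edges 3–1–0–4–3 form a cycle, so G is not a tree and its treewidth is at least 2. Hence tw(G) = 2 exactly.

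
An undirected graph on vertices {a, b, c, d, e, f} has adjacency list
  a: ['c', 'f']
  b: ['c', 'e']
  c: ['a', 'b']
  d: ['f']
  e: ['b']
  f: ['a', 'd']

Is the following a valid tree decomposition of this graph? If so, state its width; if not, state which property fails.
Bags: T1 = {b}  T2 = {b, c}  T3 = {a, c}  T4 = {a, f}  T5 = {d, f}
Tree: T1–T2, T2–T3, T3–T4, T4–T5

A tree decomposition must satisfy three properties: every vertex lies in some bag; for every edge, both endpoints lie together in some bag; and for every vertex, the bags containing it form a connected subtree. Here vertex e appears in no bag, so the decomposition is invalid.

No — vertex e appears in no bag.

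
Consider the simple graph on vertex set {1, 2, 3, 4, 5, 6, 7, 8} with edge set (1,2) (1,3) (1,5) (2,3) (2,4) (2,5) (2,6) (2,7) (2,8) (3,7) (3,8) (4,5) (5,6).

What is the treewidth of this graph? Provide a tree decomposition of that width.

Each bag holds 3 vertices, so the decomposition has width 2, which upper-bounds the treewidth. Conversely, {2, 3, 8} is a clique of size 3, and the vertices of any clique must share a bag in every tree decomposition; so some bag has ≥ 3 vertices and tw(G) ≥ 2. The upper and lower bounds meet at 2, so that is the treewidth.

Treewidth 2.
One optimal decomposition is:
Bags: B1 = {1, 2, 3}  B2 = {2, 3, 7}  B3 = {1, 2, 5}  B4 = {2, 3, 8}  B5 = {2, 4, 5}  B6 = {2, 5, 6}
Tree: B1–B2, B1–B3, B1–B4, B3–B5, B3–B6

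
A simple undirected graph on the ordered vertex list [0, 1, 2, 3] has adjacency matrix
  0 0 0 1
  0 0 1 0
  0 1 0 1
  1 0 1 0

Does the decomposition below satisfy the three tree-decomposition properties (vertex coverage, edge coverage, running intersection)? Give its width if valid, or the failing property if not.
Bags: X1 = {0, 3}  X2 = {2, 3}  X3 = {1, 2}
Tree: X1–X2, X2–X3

Yes; width 1.

Checking the three conditions: (i) the bags cover all of {0, 1, 2, 3}; (ii) for each edge, some bag contains both endpoints; (iii) the bags containing any fixed vertex form a subtree. All hold, so the decomposition is valid with width 2 − 1 = 1.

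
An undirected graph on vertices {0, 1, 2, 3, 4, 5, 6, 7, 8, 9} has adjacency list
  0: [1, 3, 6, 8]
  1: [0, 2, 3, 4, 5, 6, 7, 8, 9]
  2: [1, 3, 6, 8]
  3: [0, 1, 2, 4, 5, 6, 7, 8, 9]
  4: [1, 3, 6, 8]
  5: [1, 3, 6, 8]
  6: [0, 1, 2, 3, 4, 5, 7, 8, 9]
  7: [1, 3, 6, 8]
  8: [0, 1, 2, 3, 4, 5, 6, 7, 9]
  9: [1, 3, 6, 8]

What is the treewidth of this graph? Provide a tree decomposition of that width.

Treewidth 4.
One such decomposition:
Bags: B1 = {1, 3, 6, 7, 8}  B2 = {1, 3, 5, 6, 8}  B3 = {1, 3, 4, 6, 8}  B4 = {0, 1, 3, 6, 8}  B5 = {1, 2, 3, 6, 8}  B6 = {1, 3, 6, 8, 9}
Tree: B1–B2, B1–B3, B3–B4, B3–B5, B2–B6

The largest bag has 5 vertices, giving width 4; this decomposition certifies tw(G) ≤ 4. On the other hand G contains the 5-clique {0, 1, 3, 6, 8}. A clique must lie in a single bag of any decomposition, so no decomposition can have width below 4. Therefore the treewidth is 4.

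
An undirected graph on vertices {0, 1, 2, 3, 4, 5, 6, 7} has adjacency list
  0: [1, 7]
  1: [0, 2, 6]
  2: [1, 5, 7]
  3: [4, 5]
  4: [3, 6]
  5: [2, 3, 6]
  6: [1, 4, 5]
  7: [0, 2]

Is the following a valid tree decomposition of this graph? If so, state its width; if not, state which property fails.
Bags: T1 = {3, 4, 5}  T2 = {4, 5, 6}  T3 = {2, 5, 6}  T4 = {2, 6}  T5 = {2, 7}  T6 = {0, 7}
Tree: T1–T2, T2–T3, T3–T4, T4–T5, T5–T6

A tree decomposition must satisfy three properties: every vertex lies in some bag; for every edge, both endpoints lie together in some bag; and for every vertex, the bags containing it form a connected subtree. Here vertex 1 appears in no bag, so the decomposition is invalid.

No — vertex 1 appears in no bag.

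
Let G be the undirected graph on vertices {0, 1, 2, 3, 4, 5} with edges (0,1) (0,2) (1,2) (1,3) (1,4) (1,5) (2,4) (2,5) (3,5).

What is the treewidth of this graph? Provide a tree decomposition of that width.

Each bag holds 3 vertices, so the decomposition has width 2, which upper-bounds the treewidth. Conversely, {0, 1, 2} is a clique of size 3, and the vertices of any clique must share a bag in every tree decomposition; so some bag has ≥ 3 vertices and tw(G) ≥ 2. Hence tw(G) = 2 exactly.

Treewidth 2.
Bags: B1 = {1, 2, 4}  B2 = {1, 2, 5}  B3 = {1, 3, 5}  B4 = {0, 1, 2}
Tree: B1–B2, B2–B3, B2–B4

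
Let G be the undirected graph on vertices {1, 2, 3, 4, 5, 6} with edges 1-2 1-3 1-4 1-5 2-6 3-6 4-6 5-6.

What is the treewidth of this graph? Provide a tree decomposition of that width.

Treewidth 2.
One such decomposition:
Bags: B1 = {1, 5, 6}  B2 = {1, 4, 6}  B3 = {1, 2, 6}  B4 = {1, 3, 6}
Tree: B1–B2, B2–B3, B3–B4

The largest bag has 3 vertices, giving width 2; this decomposition certifies tw(G) ≤ 2. The edges 6–5–1–4–6 form a cycle, so G is not a tree and its treewidth is at least 2. Combining the bounds, tw(G) = 2.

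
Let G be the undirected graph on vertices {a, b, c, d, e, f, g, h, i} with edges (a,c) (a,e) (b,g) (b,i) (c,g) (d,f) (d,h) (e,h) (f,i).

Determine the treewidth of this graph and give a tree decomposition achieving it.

Treewidth 2.
One optimal decomposition is:
Bags: B1 = {d, f, i}  B2 = {d, h, i}  B3 = {e, h, i}  B4 = {a, e, i}  B5 = {a, c, i}  B6 = {c, g, i}  B7 = {b, g, i}
Tree: B1–B2, B2–B3, B3–B4, B4–B5, B5–B6, B6–B7

Each bag holds 3 vertices, so the decomposition has width 2, which upper-bounds the treewidth. For the lower bound, G contains the cycle i–f–d–h–e–a–c–g–b–i, so G is not a forest; only forests have treewidth ≤ 1, hence tw(G) ≥ 2. Hence tw(G) = 2 exactly.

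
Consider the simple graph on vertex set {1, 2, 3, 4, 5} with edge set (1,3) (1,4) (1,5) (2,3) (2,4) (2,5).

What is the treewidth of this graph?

2

A width-2 tree decomposition is:
Bags: B1 = {1, 2, 3}  B2 = {1, 2, 5}  B3 = {1, 2, 4}
Tree: B1–B2, B2–B3
The largest bag has 3 vertices, giving width 2; this decomposition certifies tw(G) ≤ 2. Since 3–2–5–1–3 is a cycle in G, G is not acyclic. Forests are exactly the graphs of treewidth ≤ 1, so tw(G) ≥ 2. Hence tw(G) = 2 exactly.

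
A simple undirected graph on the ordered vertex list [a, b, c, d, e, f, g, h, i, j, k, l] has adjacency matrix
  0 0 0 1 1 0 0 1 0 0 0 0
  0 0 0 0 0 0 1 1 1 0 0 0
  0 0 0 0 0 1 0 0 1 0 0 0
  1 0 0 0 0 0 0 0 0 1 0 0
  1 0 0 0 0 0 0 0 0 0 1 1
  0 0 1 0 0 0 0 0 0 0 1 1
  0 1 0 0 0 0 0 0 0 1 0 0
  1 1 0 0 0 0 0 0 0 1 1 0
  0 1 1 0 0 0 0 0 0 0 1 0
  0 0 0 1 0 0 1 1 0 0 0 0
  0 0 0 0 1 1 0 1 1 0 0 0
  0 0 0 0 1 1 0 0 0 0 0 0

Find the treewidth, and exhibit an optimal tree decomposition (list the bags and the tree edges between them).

Treewidth 3.
One such decomposition:
Bags: B1 = {a, d, g, j}  B2 = {a, g, h, j}  B3 = {a, b, g, h}  B4 = {a, b, e, h}  B5 = {b, e, h, k}  B6 = {b, e, i, k}  B7 = {e, i, k, l}  B8 = {f, i, k, l}  B9 = {c, f, i, l}
Tree: B1–B2, B2–B3, B3–B4, B4–B5, B5–B6, B6–B7, B7–B8, B8–B9

The largest bag has 4 vertices, giving width 3; this decomposition certifies tw(G) ≤ 3. For the lower bound: the 4 vertex sets {d,g,j}, {a}, {h}, {b,e,i,k} are disjoint, each induces a connected subgraph, and every pair is joined by at least one edge of G. Contracting each set to a single vertex therefore yields K_{4} as a minor, and since treewidth is minor-monotone, tw(G) ≥ tw(K_{4}) = 3. Hence tw(G) = 3 exactly.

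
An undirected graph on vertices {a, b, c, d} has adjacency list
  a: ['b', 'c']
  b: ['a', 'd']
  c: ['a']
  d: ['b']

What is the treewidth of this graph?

A width-1 tree decomposition is:
Bags: B1 = {a, c}  B2 = {a, b}  B3 = {b, d}
Tree: B1–B2, B2–B3
Every bag has size at most 2, so the width is 2 − 1 = 1 and tw(G) ≤ 1. Any graph with an edge has treewidth ≥ 1, and G has the edge c–a. Therefore the treewidth is 1.

1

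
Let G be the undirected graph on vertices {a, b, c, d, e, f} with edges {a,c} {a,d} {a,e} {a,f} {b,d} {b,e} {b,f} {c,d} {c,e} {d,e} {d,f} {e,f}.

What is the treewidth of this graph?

3

A width-3 tree decomposition is:
Bags: B1 = {a, d, e, f}  B2 = {b, d, e, f}  B3 = {a, c, d, e}
Tree: B1–B2, B1–B3
Every bag has size at most 4, so the width is 4 − 1 = 3 and tw(G) ≤ 3. On the other hand G contains the 4-clique {a, c, d, e}. A clique must lie in a single bag of any decomposition, so no decomposition can have width below 3. Hence tw(G) = 3 exactly.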